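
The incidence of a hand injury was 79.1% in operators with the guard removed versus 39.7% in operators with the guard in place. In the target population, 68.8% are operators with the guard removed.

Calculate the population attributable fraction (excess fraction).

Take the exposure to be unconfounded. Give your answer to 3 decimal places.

p₁ = 0.791, p₀ = 0.397.
Overall risk P(Y=1) = π·p₁ + (1−π)·p₀ = 0.688×0.791 + 0.312×0.397 = 0.66807.
Under exogeneity, PAF = [P(Y=1) − p₀] / P(Y=1).
PAF = (0.66807 − 0.397) / 0.66807 ≈ 0.4058

PAF ≈ 0.406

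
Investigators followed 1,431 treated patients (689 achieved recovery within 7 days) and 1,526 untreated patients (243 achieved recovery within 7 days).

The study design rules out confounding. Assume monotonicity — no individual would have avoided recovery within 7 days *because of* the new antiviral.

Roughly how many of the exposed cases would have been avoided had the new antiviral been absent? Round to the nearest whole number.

p₁ = P(outcome | exposed) = 689/1431 = 0.48148
p₀ = P(outcome | unexposed) = 243/1526 = 0.15924
PN = (p₁ − p₀)/p₁ = (0.48148 − 0.15924) / 0.48148 ≈ 0.66927.
Attributable cases ≈ PN × (exposed cases) = 0.66927 × 689 ≈ 461.13.

about 461 cases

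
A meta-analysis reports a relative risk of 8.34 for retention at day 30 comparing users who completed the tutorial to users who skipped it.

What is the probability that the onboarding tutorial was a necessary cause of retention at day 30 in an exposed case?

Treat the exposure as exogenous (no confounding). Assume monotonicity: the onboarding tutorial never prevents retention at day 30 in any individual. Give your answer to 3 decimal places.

Under exogeneity and monotonicity, PN = (RR − 1) / RR = 1 − 1/RR.
PN = (8.34 − 1) / 8.34 = 7.34 / 8.34 ≈ 0.8801

PN ≈ 0.880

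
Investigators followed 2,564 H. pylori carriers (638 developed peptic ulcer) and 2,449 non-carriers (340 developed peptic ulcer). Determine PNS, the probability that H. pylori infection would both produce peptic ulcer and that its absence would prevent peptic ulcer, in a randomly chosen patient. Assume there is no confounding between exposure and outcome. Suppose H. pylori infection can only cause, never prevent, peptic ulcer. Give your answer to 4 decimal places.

PNS ≈ 0.1100

p₁ = P(outcome | exposed) = 638/2564 = 0.24883
p₀ = P(outcome | unexposed) = 340/2449 = 0.13883
Under exogeneity and monotonicity, PNS = p₁ − p₀.
PNS = 0.24883 − 0.13883 = 0.11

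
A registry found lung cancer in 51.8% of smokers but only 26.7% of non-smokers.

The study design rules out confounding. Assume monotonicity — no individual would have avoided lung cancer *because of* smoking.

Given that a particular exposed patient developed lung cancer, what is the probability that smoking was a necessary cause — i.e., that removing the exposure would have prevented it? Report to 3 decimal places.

PN ≈ 0.485

p₁ = 0.518, p₀ = 0.267.
Under exogeneity and monotonicity, PN = (p₁ − p₀) / p₁.
PN = (0.518 − 0.267) / 0.518 = 0.251 / 0.518 ≈ 0.4846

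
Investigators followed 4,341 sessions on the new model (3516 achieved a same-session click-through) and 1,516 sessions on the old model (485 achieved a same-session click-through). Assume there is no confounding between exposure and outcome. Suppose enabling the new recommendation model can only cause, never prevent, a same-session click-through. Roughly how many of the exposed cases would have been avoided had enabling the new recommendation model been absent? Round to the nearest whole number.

p₁ = P(outcome | exposed) = 3516/4341 = 0.80995
p₀ = P(outcome | unexposed) = 485/1516 = 0.31992
PN = (p₁ − p₀)/p₁ = (0.80995 − 0.31992) / 0.80995 ≈ 0.60501.
Attributable cases ≈ PN × (exposed cases) = 0.60501 × 3516 ≈ 2127.22.

about 2127 cases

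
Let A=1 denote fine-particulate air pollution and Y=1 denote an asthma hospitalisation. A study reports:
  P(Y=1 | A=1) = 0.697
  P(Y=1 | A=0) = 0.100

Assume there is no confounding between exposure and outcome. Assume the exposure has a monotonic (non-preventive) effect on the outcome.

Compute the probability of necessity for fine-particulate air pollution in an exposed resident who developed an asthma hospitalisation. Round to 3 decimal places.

Let p₁ = 0.697, p₀ = 0.1.
Under exogeneity and monotonicity, PN = (p₁ − p₀) / p₁.
PN = (0.697 − 0.1) / 0.697 = 0.597 / 0.697 ≈ 0.8565

PN ≈ 0.857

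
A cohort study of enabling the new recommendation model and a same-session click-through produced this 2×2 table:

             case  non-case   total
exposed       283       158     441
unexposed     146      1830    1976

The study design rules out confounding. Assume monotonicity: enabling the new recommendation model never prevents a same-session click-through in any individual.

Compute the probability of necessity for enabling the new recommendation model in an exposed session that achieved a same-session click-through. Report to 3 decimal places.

p₁ = P(outcome | exposed) = 283/441 = 0.64172
p₀ = P(outcome | unexposed) = 146/1976 = 0.073887
Under exogeneity and monotonicity, PN = (p₁ − p₀)/p₁.
PN = (0.64172 − 0.073887) / 0.64172 ≈ 0.8849

PN ≈ 0.885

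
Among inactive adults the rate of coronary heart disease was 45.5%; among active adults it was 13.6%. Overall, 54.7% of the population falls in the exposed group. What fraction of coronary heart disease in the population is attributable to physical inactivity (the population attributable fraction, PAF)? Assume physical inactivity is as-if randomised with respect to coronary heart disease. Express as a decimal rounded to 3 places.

PAF ≈ 0.562

p₁ = 0.455, p₀ = 0.136.
Overall risk P(Y=1) = π·p₁ + (1−π)·p₀ = 0.547×0.455 + 0.453×0.136 = 0.31049.
Under exogeneity, PAF = [P(Y=1) − p₀] / P(Y=1).
PAF = (0.31049 − 0.136) / 0.31049 ≈ 0.5620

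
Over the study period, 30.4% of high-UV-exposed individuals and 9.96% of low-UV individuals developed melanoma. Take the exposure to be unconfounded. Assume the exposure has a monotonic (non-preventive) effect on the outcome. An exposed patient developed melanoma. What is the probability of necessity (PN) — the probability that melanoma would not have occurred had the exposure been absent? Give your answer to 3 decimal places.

p₁ = 0.304, p₀ = 0.0996.
Under exogeneity and monotonicity, PN = (p₁ − p₀) / p₁.
PN = (0.304 − 0.0996) / 0.304 = 0.2044 / 0.304 ≈ 0.6724

PN ≈ 0.672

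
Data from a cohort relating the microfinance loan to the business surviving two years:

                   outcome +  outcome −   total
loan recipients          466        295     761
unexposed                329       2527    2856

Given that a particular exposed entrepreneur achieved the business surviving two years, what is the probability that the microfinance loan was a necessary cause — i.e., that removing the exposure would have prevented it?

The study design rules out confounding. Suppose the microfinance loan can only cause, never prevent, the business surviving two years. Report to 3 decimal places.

PN ≈ 0.812

p₁ = P(outcome | exposed) = 466/761 = 0.61235
p₀ = P(outcome | unexposed) = 329/2856 = 0.1152
Under exogeneity and monotonicity, PN = (p₁ − p₀)/p₁.
PN = (0.61235 − 0.1152) / 0.61235 ≈ 0.8119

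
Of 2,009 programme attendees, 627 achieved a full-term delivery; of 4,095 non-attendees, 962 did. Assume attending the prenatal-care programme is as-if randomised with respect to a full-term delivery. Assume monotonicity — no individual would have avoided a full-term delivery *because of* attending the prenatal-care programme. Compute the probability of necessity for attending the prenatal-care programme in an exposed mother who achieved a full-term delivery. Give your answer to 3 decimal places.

PN ≈ 0.247

p₁ = P(outcome | exposed) = 627/2009 = 0.3121
p₀ = P(outcome | unexposed) = 962/4095 = 0.23492
Under exogeneity and monotonicity, PN = (p₁ − p₀) / p₁.
PN = (0.3121 − 0.23492) / 0.3121 = 0.077175 / 0.3121 ≈ 0.2473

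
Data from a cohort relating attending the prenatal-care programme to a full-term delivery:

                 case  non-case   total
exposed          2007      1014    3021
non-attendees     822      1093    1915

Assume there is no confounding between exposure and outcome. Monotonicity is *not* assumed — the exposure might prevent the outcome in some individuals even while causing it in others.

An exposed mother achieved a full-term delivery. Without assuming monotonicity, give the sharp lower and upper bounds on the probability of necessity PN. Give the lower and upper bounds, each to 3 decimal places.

0.354 ≤ PN ≤ 0.859

p₁ = P(outcome | exposed) = 2007/3021 = 0.66435
p₀ = P(outcome | unexposed) = 822/1915 = 0.42924
Under exogeneity alone the bounds on PN are max{0,(p₁−p₀)/p₁} ≤ PN ≤ min{1,(1−p₀)/p₁}.
  lower = (p₁ − p₀)/p₁ = 0.23511 / 0.66435 ≈ 0.3539
  upper = min{1, (1 − p₀)/p₁} = 0.57076 / 0.66435 ≈ 0.8591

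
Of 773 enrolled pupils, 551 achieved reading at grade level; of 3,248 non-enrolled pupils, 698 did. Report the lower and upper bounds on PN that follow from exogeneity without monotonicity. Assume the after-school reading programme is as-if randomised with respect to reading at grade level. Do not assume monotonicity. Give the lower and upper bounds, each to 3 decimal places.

0.699 ≤ PN ≤ 1.000

p₁ = P(outcome | exposed) = 551/773 = 0.71281
p₀ = P(outcome | unexposed) = 698/3248 = 0.2149
Under exogeneity alone the bounds on PN are max{0,(p₁−p₀)/p₁} ≤ PN ≤ min{1,(1−p₀)/p₁}.
  lower = (p₁ − p₀)/p₁ = 0.49791 / 0.71281 ≈ 0.6985
  upper = min{1, (1 − p₀)/p₁} = 0.7851 / 0.71281 ≈ 1.1014 → capped at 1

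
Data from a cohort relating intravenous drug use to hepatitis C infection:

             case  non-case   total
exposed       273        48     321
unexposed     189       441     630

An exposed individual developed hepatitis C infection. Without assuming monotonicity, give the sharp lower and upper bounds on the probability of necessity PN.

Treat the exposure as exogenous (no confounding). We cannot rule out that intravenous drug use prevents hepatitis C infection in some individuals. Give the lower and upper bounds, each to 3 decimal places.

0.647 ≤ PN ≤ 0.823

p₁ = P(outcome | exposed) = 273/321 = 0.85047
p₀ = P(outcome | unexposed) = 189/630 = 0.3
Under exogeneity alone the bounds on PN are max{0,(p₁−p₀)/p₁} ≤ PN ≤ min{1,(1−p₀)/p₁}.
  lower = (p₁ − p₀)/p₁ = 0.55047 / 0.85047 ≈ 0.6473
  upper = min{1, (1 − p₀)/p₁} = 0.7 / 0.85047 ≈ 0.8231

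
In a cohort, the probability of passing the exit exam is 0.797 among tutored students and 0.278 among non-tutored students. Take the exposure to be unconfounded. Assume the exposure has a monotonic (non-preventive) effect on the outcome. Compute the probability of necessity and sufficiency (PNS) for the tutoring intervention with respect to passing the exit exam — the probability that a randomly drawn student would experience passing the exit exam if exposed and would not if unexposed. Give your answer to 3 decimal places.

Let p₁ = 0.797, p₀ = 0.278.
Under exogeneity and monotonicity, PNS = p₁ − p₀.
PNS = 0.797 − 0.278 = 0.519

PNS ≈ 0.519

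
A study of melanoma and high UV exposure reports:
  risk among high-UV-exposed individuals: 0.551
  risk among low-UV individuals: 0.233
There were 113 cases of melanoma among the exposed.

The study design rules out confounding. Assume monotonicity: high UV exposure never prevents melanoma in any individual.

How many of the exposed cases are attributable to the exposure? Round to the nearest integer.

Let p₁ = 0.551, p₀ = 0.233.
PN = (p₁ − p₀)/p₁ = (0.551 − 0.233) / 0.551 ≈ 0.57713.
Attributable cases ≈ PN × (exposed cases) = 0.57713 × 113 ≈ 65.22.

about 65 cases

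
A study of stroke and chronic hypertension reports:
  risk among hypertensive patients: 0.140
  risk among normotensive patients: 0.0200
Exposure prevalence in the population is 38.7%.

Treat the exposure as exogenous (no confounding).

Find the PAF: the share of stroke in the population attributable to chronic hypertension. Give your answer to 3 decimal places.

Let p₁ = 0.14, p₀ = 0.02.
Overall risk P(Y=1) = π·p₁ + (1−π)·p₀ = 0.387×0.14 + 0.613×0.02 = 0.06644.
Under exogeneity, PAF = [P(Y=1) − p₀] / P(Y=1).
PAF = (0.06644 − 0.02) / 0.06644 ≈ 0.6990

PAF ≈ 0.699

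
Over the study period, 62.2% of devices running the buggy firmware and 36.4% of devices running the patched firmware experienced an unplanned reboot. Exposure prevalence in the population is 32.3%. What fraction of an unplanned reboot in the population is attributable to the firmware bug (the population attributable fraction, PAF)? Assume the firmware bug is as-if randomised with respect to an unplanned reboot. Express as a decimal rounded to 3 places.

PAF ≈ 0.186

p₁ = 0.622, p₀ = 0.364.
Overall risk P(Y=1) = π·p₁ + (1−π)·p₀ = 0.323×0.622 + 0.677×0.364 = 0.44733.
Under exogeneity, PAF = [P(Y=1) − p₀] / P(Y=1).
PAF = (0.44733 − 0.364) / 0.44733 ≈ 0.1863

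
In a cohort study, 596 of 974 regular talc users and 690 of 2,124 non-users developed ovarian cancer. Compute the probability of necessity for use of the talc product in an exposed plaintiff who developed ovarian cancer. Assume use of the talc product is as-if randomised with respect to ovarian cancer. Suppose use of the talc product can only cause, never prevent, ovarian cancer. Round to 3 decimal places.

p₁ = P(outcome | exposed) = 596/974 = 0.61191
p₀ = P(outcome | unexposed) = 690/2124 = 0.32486
Under exogeneity and monotonicity, PN = (p₁ − p₀) / p₁.
PN = (0.61191 − 0.32486) / 0.61191 = 0.28705 / 0.61191 ≈ 0.4691

PN ≈ 0.469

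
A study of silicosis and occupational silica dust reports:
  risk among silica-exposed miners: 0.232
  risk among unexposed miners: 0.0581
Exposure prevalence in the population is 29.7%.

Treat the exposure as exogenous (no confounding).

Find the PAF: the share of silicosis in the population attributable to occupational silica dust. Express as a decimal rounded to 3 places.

Let p₁ = 0.232, p₀ = 0.0581.
Overall risk P(Y=1) = π·p₁ + (1−π)·p₀ = 0.297×0.232 + 0.703×0.0581 = 0.10975.
Under exogeneity, PAF = [P(Y=1) − p₀] / P(Y=1).
PAF = (0.10975 − 0.0581) / 0.10975 ≈ 0.4706

PAF ≈ 0.471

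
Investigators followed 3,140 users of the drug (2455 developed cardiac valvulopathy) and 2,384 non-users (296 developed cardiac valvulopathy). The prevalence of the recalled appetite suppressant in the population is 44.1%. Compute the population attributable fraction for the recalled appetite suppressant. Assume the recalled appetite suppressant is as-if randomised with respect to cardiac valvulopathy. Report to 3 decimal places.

p₁ = P(outcome | exposed) = 2455/3140 = 0.78185
p₀ = P(outcome | unexposed) = 296/2384 = 0.12416
Overall risk P(Y=1) = π·p₁ + (1−π)·p₀ = 0.441×0.78185 + 0.559×0.12416 = 0.4142.
Under exogeneity, PAF = [P(Y=1) − p₀] / P(Y=1).
PAF = (0.4142 − 0.12416) / 0.4142 ≈ 0.7002

PAF ≈ 0.700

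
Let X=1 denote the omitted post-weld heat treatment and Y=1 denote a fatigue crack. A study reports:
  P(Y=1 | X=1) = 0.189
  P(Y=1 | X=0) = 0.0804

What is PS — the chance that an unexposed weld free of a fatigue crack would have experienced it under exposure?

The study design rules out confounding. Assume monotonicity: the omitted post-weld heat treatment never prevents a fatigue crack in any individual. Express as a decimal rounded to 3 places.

Let p₁ = 0.189, p₀ = 0.0804.
Under exogeneity and monotonicity, PS = (p₁ − p₀) / (1 − p₀).
PS = (0.189 − 0.0804) / (1 − 0.0804) = 0.1086 / 0.9196 ≈ 0.1181

PS ≈ 0.118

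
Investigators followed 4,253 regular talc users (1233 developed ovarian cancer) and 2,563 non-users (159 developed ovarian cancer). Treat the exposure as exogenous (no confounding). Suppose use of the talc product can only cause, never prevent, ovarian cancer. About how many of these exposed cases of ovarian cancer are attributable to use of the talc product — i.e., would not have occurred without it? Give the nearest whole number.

p₁ = P(outcome | exposed) = 1233/4253 = 0.28991
p₀ = P(outcome | unexposed) = 159/2563 = 0.062037
PN = (p₁ − p₀)/p₁ = (0.28991 − 0.062037) / 0.28991 ≈ 0.78602.
Attributable cases ≈ PN × (exposed cases) = 0.78602 × 1233 ≈ 969.16.

about 969 cases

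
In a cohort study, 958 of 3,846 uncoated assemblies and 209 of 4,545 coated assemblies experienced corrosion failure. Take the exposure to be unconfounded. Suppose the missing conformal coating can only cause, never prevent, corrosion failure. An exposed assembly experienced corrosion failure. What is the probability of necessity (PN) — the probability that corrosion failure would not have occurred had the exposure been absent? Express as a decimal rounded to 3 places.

p₁ = P(outcome | exposed) = 958/3846 = 0.24909
p₀ = P(outcome | unexposed) = 209/4545 = 0.045985
Under exogeneity and monotonicity, PN = (p₁ − p₀) / p₁.
PN = (0.24909 − 0.045985) / 0.24909 = 0.20311 / 0.24909 ≈ 0.8154

PN ≈ 0.815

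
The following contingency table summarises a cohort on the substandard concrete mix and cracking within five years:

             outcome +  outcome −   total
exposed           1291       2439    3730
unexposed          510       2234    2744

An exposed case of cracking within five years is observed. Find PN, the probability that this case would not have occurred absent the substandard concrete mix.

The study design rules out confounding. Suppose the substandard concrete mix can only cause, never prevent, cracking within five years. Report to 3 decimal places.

PN ≈ 0.463

p₁ = P(outcome | exposed) = 1291/3730 = 0.34611
p₀ = P(outcome | unexposed) = 510/2744 = 0.18586
Under exogeneity and monotonicity, PN = (p₁ − p₀) / p₁.
PN = (0.34611 − 0.18586) / 0.34611 = 0.16025 / 0.34611 ≈ 0.4630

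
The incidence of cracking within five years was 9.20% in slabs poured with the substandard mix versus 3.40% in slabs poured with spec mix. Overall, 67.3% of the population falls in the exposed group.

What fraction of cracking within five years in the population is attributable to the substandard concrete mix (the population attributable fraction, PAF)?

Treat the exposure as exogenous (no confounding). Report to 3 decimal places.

p₁ = 0.092, p₀ = 0.034.
Overall risk P(Y=1) = π·p₁ + (1−π)·p₀ = 0.673×0.092 + 0.327×0.034 = 0.073034.
Under exogeneity, PAF = [P(Y=1) − p₀] / P(Y=1).
PAF = (0.073034 − 0.034) / 0.073034 ≈ 0.5345

PAF ≈ 0.534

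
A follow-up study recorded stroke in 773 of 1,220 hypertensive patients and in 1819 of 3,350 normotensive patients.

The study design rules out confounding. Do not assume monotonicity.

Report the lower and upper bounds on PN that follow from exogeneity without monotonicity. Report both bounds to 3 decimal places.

p₁ = P(outcome | exposed) = 773/1220 = 0.63361
p₀ = P(outcome | unexposed) = 1819/3350 = 0.54299
Under exogeneity alone the bounds on PN are max{0,(p₁−p₀)/p₁} ≤ PN ≤ min{1,(1−p₀)/p₁}.
  lower = (p₁ − p₀)/p₁ = 0.090621 / 0.63361 ≈ 0.1430
  upper = min{1, (1 − p₀)/p₁} = 0.45701 / 0.63361 ≈ 0.7213

0.143 ≤ PN ≤ 0.721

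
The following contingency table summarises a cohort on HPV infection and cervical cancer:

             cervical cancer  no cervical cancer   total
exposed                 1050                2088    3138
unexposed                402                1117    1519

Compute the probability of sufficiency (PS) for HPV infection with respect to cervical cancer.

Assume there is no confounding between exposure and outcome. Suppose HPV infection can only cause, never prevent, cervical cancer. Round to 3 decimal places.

p₁ = P(outcome | exposed) = 1050/3138 = 0.33461
p₀ = P(outcome | unexposed) = 402/1519 = 0.26465
Under exogeneity and monotonicity, PS = (p₁ − p₀)/(1 − p₀).
PS = (0.33461 − 0.26465) / 0.73535 ≈ 0.0951

PS ≈ 0.095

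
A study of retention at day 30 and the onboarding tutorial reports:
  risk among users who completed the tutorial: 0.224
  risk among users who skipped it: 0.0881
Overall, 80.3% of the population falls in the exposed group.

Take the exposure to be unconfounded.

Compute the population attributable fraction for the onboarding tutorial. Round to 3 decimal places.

PAF ≈ 0.553

Let p₁ = 0.224, p₀ = 0.0881.
Overall risk P(Y=1) = π·p₁ + (1−π)·p₀ = 0.803×0.224 + 0.197×0.0881 = 0.19723.
Under exogeneity, PAF = [P(Y=1) − p₀] / P(Y=1).
PAF = (0.19723 − 0.0881) / 0.19723 ≈ 0.5533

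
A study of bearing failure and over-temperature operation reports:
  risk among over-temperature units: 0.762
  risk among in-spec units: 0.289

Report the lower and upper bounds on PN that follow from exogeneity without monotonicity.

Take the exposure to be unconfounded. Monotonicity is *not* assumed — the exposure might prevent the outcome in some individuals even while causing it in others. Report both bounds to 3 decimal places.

0.621 ≤ PN ≤ 0.933

Let p₁ = 0.762, p₀ = 0.289.
Under exogeneity alone the bounds on PN are max{0,(p₁−p₀)/p₁} ≤ PN ≤ min{1,(1−p₀)/p₁}.
  lower = (p₁ − p₀)/p₁ = 0.473 / 0.762 ≈ 0.6207
  upper = min{1, (1 − p₀)/p₁} = 0.711 / 0.762 ≈ 0.9331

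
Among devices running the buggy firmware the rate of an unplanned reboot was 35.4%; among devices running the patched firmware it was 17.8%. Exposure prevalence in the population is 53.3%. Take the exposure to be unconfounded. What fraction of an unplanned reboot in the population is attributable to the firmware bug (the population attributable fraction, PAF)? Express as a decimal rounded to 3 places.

PAF ≈ 0.345

p₁ = 0.354, p₀ = 0.178.
Overall risk P(Y=1) = π·p₁ + (1−π)·p₀ = 0.533×0.354 + 0.467×0.178 = 0.27181.
Under exogeneity, PAF = [P(Y=1) − p₀] / P(Y=1).
PAF = (0.27181 − 0.178) / 0.27181 ≈ 0.3451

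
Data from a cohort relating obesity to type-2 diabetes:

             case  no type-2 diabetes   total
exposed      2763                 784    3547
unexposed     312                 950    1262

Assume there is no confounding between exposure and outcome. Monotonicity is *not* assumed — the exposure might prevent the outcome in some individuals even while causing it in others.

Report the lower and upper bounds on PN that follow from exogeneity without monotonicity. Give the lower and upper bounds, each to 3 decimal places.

p₁ = P(outcome | exposed) = 2763/3547 = 0.77897
p₀ = P(outcome | unexposed) = 312/1262 = 0.24723
Under exogeneity alone the bounds on PN are max{0,(p₁−p₀)/p₁} ≤ PN ≤ min{1,(1−p₀)/p₁}.
  lower = (p₁ − p₀)/p₁ = 0.53174 / 0.77897 ≈ 0.6826
  upper = min{1, (1 − p₀)/p₁} = 0.75277 / 0.77897 ≈ 0.9664

0.683 ≤ PN ≤ 0.966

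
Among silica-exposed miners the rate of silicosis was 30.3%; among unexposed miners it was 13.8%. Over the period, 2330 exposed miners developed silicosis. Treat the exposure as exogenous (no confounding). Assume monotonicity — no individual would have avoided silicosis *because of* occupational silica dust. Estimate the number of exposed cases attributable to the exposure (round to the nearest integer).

about 1269 cases

p₁ = 0.303, p₀ = 0.138.
PN = (p₁ − p₀)/p₁ = (0.303 − 0.138) / 0.303 ≈ 0.54455.
Attributable cases ≈ PN × (exposed cases) = 0.54455 × 2330 ≈ 1268.81.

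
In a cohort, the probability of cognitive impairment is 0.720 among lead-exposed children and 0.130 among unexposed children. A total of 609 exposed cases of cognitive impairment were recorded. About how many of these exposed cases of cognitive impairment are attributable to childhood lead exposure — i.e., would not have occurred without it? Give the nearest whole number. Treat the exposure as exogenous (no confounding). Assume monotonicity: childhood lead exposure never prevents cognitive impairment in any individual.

Let p₁ = 0.72, p₀ = 0.13.
PN = (p₁ − p₀)/p₁ = (0.72 − 0.13) / 0.72 ≈ 0.81944.
Attributable cases ≈ PN × (exposed cases) = 0.81944 × 609 ≈ 499.04.

about 499 cases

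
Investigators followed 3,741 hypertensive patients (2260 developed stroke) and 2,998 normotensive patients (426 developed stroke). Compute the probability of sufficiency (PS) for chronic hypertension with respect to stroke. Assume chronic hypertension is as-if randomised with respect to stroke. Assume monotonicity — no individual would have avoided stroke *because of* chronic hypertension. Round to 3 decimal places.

PS ≈ 0.539

p₁ = P(outcome | exposed) = 2260/3741 = 0.60412
p₀ = P(outcome | unexposed) = 426/2998 = 0.14209
Under exogeneity and monotonicity, PS = (p₁ − p₀) / (1 − p₀).
PS = (0.60412 − 0.14209) / (1 − 0.14209) = 0.46202 / 0.85791 ≈ 0.5385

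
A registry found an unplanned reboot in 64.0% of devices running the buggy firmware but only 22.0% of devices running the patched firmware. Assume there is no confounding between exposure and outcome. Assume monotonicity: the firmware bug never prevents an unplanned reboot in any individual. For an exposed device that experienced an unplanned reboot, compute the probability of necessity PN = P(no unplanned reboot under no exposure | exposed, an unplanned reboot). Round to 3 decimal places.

p₁ = 0.64, p₀ = 0.22.
Under exogeneity and monotonicity, PN = (p₁ − p₀) / p₁.
PN = (0.64 − 0.22) / 0.64 = 0.42 / 0.64 ≈ 0.6562

PN ≈ 0.656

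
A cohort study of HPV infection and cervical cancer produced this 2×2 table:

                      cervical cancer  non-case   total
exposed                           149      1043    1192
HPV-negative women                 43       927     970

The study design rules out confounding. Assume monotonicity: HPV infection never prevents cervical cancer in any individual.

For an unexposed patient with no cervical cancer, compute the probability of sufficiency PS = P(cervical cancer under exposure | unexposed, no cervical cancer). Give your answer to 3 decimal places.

p₁ = P(outcome | exposed) = 149/1192 = 0.125
p₀ = P(outcome | unexposed) = 43/970 = 0.04433
Under exogeneity and monotonicity, PS = (p₁ − p₀) / (1 − p₀).
PS = (0.125 − 0.04433) / (1 − 0.04433) = 0.08067 / 0.95567 ≈ 0.0844

PS ≈ 0.084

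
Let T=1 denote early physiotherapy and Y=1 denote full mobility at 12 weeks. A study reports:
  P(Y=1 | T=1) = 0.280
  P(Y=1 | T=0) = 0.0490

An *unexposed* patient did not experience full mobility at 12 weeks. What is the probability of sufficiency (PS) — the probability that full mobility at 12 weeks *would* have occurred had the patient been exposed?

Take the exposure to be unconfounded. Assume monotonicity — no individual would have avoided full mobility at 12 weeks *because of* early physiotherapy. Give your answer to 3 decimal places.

PS ≈ 0.243

Let p₁ = 0.28, p₀ = 0.049.
Under exogeneity and monotonicity, PS = (p₁ − p₀) / (1 − p₀).
PS = (0.28 − 0.049) / (1 − 0.049) = 0.231 / 0.951 ≈ 0.2429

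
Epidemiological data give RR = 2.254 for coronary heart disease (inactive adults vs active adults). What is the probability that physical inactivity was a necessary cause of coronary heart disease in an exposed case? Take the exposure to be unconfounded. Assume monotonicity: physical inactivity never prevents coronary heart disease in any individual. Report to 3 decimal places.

Under exogeneity and monotonicity, PN = (RR − 1) / RR = 1 − 1/RR.
PN = (2.254 − 1) / 2.254 = 1.254 / 2.254 ≈ 0.5563

PN ≈ 0.556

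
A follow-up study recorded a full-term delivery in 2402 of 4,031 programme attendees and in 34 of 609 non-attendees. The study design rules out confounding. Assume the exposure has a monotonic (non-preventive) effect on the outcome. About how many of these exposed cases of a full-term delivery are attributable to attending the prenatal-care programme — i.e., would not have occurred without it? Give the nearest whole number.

about 2177 cases

p₁ = P(outcome | exposed) = 2402/4031 = 0.59588
p₀ = P(outcome | unexposed) = 34/609 = 0.055829
PN = (p₁ − p₀)/p₁ = (0.59588 − 0.055829) / 0.59588 ≈ 0.90631.
Attributable cases ≈ PN × (exposed cases) = 0.90631 × 2402 ≈ 2176.95.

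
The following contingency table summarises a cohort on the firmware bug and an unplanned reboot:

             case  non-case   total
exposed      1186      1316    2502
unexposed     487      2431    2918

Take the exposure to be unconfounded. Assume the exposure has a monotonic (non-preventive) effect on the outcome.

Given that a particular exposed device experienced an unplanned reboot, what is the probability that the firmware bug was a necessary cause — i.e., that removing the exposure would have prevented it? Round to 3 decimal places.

p₁ = P(outcome | exposed) = 1186/2502 = 0.47402
p₀ = P(outcome | unexposed) = 487/2918 = 0.1669
Under exogeneity and monotonicity, PN = (p₁ − p₀)/p₁.
PN = (0.47402 − 0.1669) / 0.47402 ≈ 0.6479

PN ≈ 0.648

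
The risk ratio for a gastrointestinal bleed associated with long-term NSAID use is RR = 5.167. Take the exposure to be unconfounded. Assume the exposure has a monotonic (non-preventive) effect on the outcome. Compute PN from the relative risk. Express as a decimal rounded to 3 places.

Under exogeneity and monotonicity, PN = (RR − 1) / RR = 1 − 1/RR.
PN = (5.167 − 1) / 5.167 = 4.167 / 5.167 ≈ 0.8065

PN ≈ 0.806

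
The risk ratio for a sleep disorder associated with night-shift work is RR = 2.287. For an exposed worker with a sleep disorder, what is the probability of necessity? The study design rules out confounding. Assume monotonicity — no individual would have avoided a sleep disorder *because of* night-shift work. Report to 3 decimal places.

PN ≈ 0.563

Under exogeneity and monotonicity, PN = (RR − 1) / RR = 1 − 1/RR.
PN = (2.287 − 1) / 2.287 = 1.287 / 2.287 ≈ 0.5627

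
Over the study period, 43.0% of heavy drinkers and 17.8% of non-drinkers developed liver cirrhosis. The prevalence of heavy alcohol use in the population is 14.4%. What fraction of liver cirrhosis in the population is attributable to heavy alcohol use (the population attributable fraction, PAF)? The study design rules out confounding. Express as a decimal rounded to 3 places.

p₁ = 0.43, p₀ = 0.178.
Overall risk P(Y=1) = π·p₁ + (1−π)·p₀ = 0.144×0.43 + 0.856×0.178 = 0.21429.
Under exogeneity, PAF = [P(Y=1) − p₀] / P(Y=1).
PAF = (0.21429 − 0.178) / 0.21429 ≈ 0.1693

PAF ≈ 0.169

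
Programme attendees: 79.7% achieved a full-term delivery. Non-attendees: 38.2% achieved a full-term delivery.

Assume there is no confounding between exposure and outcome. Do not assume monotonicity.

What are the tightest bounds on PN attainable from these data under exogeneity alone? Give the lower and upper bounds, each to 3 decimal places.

p₁ = 0.797, p₀ = 0.382.
Under exogeneity alone the bounds on PN are max{0,(p₁−p₀)/p₁} ≤ PN ≤ min{1,(1−p₀)/p₁}.
  lower = (p₁ − p₀)/p₁ = 0.415 / 0.797 ≈ 0.5207
  upper = min{1, (1 − p₀)/p₁} = 0.618 / 0.797 ≈ 0.7754

0.521 ≤ PN ≤ 0.775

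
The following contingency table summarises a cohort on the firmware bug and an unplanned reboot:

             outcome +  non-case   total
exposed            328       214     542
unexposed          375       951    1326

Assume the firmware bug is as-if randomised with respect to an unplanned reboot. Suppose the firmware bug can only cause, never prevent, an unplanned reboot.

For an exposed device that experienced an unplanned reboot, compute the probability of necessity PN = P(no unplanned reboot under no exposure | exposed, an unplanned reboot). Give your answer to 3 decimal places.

PN ≈ 0.533

p₁ = P(outcome | exposed) = 328/542 = 0.60517
p₀ = P(outcome | unexposed) = 375/1326 = 0.28281
Under exogeneity and monotonicity, PN = (p₁ − p₀)/p₁.
PN = (0.60517 − 0.28281) / 0.60517 ≈ 0.5327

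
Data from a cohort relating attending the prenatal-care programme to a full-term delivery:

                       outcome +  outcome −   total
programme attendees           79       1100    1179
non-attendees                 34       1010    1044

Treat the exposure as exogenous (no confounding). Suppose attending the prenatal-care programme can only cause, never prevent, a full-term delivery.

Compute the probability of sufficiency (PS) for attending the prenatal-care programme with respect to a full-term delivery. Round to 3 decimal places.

p₁ = P(outcome | exposed) = 79/1179 = 0.067006
p₀ = P(outcome | unexposed) = 34/1044 = 0.032567
Under exogeneity and monotonicity, PS = (p₁ − p₀) / (1 − p₀).
PS = (0.067006 − 0.032567) / (1 − 0.032567) = 0.034439 / 0.96743 ≈ 0.0356

PS ≈ 0.036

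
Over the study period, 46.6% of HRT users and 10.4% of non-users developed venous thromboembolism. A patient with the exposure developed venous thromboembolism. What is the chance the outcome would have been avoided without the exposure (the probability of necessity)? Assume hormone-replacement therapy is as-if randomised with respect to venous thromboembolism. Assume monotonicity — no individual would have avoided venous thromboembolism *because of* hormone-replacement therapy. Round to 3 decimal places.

p₁ = 0.466, p₀ = 0.104.
Under exogeneity and monotonicity, PN = (p₁ − p₀) / p₁.
PN = (0.466 − 0.104) / 0.466 = 0.362 / 0.466 ≈ 0.7768

PN ≈ 0.777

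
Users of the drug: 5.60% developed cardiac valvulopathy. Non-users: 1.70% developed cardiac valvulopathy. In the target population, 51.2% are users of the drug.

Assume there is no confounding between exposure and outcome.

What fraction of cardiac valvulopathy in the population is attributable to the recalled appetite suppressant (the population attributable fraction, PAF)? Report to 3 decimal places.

p₁ = 0.056, p₀ = 0.017.
Overall risk P(Y=1) = π·p₁ + (1−π)·p₀ = 0.512×0.056 + 0.488×0.017 = 0.036968.
Under exogeneity, PAF = [P(Y=1) − p₀] / P(Y=1).
PAF = (0.036968 − 0.017) / 0.036968 ≈ 0.5401

PAF ≈ 0.540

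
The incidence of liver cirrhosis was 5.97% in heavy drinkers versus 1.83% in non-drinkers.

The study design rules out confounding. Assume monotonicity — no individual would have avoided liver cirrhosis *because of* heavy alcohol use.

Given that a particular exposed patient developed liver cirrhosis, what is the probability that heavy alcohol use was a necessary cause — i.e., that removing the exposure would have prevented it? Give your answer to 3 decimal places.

PN ≈ 0.693

p₁ = 0.0597, p₀ = 0.0183.
Under exogeneity and monotonicity, PN = (p₁ − p₀) / p₁.
PN = (0.0597 − 0.0183) / 0.0597 = 0.0414 / 0.0597 ≈ 0.6935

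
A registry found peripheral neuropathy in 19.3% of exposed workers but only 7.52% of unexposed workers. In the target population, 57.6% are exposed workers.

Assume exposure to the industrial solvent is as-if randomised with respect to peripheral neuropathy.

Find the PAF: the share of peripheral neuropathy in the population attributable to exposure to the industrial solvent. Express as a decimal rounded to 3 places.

p₁ = 0.193, p₀ = 0.0752.
Overall risk P(Y=1) = π·p₁ + (1−π)·p₀ = 0.576×0.193 + 0.424×0.0752 = 0.14305.
Under exogeneity, PAF = [P(Y=1) − p₀] / P(Y=1).
PAF = (0.14305 − 0.0752) / 0.14305 ≈ 0.4743

PAF ≈ 0.474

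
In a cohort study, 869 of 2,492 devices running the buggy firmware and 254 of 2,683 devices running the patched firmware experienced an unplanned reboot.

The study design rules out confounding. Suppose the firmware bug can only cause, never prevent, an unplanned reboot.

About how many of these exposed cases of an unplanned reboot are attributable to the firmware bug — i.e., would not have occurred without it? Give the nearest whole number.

p₁ = P(outcome | exposed) = 869/2492 = 0.34872
p₀ = P(outcome | unexposed) = 254/2683 = 0.09467
PN = (p₁ − p₀)/p₁ = (0.34872 − 0.09467) / 0.34872 ≈ 0.72852.
Attributable cases ≈ PN × (exposed cases) = 0.72852 × 869 ≈ 633.08.

about 633 cases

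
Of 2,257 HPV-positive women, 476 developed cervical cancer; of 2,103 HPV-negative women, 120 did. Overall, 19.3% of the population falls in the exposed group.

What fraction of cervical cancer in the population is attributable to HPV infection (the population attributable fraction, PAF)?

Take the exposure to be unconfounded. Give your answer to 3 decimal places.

p₁ = P(outcome | exposed) = 476/2257 = 0.2109
p₀ = P(outcome | unexposed) = 120/2103 = 0.057061
Overall risk P(Y=1) = π·p₁ + (1−π)·p₀ = 0.193×0.2109 + 0.807×0.057061 = 0.086752.
Under exogeneity, PAF = [P(Y=1) − p₀] / P(Y=1).
PAF = (0.086752 − 0.057061) / 0.086752 ≈ 0.3422

PAF ≈ 0.342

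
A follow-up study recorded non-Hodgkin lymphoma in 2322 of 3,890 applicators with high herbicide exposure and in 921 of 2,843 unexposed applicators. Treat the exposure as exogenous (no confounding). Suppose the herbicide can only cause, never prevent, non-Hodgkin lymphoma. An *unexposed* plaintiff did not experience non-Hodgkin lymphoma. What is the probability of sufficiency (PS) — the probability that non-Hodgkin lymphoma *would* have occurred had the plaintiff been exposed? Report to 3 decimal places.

PS ≈ 0.404

p₁ = P(outcome | exposed) = 2322/3890 = 0.59692
p₀ = P(outcome | unexposed) = 921/2843 = 0.32395
Under exogeneity and monotonicity, PS = (p₁ − p₀) / (1 − p₀).
PS = (0.59692 − 0.32395) / (1 − 0.32395) = 0.27296 / 0.67605 ≈ 0.4038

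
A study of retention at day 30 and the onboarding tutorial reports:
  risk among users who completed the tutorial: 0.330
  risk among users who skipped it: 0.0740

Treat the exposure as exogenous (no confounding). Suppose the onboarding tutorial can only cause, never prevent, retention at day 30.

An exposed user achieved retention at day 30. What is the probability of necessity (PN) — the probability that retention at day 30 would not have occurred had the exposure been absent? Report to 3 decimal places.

PN ≈ 0.776

Let p₁ = 0.33, p₀ = 0.074.
Under exogeneity and monotonicity, PN = (p₁ − p₀) / p₁.
PN = (0.33 − 0.074) / 0.33 = 0.256 / 0.33 ≈ 0.7758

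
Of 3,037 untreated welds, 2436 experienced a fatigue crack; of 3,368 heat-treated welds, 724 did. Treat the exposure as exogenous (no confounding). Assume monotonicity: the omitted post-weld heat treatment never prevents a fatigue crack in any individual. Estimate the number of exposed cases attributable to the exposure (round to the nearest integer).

about 1783 cases

p₁ = P(outcome | exposed) = 2436/3037 = 0.80211
p₀ = P(outcome | unexposed) = 724/3368 = 0.21496
PN = (p₁ − p₀)/p₁ = (0.80211 − 0.21496) / 0.80211 ≈ 0.73200.
Attributable cases ≈ PN × (exposed cases) = 0.73200 × 2436 ≈ 1783.15.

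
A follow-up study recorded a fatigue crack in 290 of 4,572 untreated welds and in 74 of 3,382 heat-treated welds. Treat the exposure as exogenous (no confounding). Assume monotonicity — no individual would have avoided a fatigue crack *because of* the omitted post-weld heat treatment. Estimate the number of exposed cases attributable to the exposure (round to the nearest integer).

p₁ = P(outcome | exposed) = 290/4572 = 0.06343
p₀ = P(outcome | unexposed) = 74/3382 = 0.021881
PN = (p₁ − p₀)/p₁ = (0.06343 − 0.021881) / 0.06343 ≈ 0.65504.
Attributable cases ≈ PN × (exposed cases) = 0.65504 × 290 ≈ 189.96.

about 190 cases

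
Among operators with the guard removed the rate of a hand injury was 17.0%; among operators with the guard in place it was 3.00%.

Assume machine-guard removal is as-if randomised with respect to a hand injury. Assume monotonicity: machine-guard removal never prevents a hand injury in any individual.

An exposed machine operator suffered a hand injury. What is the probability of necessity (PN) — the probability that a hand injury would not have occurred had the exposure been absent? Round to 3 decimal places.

p₁ = 0.17, p₀ = 0.03.
Under exogeneity and monotonicity, PN = (p₁ − p₀) / p₁.
PN = (0.17 − 0.03) / 0.17 = 0.14 / 0.17 ≈ 0.8235

PN ≈ 0.824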